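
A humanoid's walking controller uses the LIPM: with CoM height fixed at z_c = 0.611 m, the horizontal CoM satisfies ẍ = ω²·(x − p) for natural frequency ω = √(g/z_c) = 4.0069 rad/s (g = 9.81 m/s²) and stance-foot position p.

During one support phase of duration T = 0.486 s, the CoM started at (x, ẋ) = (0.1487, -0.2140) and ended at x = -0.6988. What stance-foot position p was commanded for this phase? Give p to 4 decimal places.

ωT = 4.0069·0.486 = 1.947353; cosh(ωT) = 3.576381, sinh(ωT) = 3.433729
x(T) = p + (x₀−p)·cosh(ωT) + (ẋ₀/ω)·sinh(ωT) ⇒ p·(1 − cosh) = x(T) − x₀·cosh − (ẋ₀/ω)·sinh
numerator   = -0.6988 − (0.1487)·3.576381 − (-0.2140/4.0069)·3.433729 = -1.047220
denominator = 1 − 3.576381 = -2.576381
p = -1.047220 / -2.576381 = 0.4065

p = 0.4065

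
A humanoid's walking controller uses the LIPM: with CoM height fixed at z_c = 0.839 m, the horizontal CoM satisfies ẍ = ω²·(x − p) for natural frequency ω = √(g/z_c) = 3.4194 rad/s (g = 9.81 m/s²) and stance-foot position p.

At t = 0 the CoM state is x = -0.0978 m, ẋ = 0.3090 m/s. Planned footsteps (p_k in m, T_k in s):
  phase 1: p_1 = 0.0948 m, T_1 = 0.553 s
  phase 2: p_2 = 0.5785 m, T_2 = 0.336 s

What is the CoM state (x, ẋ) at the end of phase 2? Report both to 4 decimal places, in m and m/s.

x = -1.3364, ẋ = -5.9771

phase 1: p=0.0948, T=0.553, ωT=1.890928, cosh=3.388224, sinh=3.237292; start (x,ẋ)=(-0.097800, 0.309000) → end (x,ẋ)=(-0.265228, -1.085043)
phase 2: p=0.5785, T=0.336, ωT=1.148918, cosh=1.735879, sinh=1.418900; start (x,ẋ)=(-0.265228, -1.085043) → end (x,ẋ)=(-1.336355, -5.977093)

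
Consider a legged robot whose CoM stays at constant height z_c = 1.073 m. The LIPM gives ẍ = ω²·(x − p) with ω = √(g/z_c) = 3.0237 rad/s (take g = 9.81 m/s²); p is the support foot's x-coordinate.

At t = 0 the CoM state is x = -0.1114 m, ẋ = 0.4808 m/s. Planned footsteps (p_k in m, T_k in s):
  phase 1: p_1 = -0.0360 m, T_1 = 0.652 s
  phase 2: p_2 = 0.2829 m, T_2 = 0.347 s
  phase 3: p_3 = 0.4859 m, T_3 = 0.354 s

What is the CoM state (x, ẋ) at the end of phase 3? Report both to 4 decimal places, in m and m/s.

x = 1.3062, ẋ = 2.8184

phase 1: p=-0.0360, T=0.652, ωT=1.971452, cosh=3.660177, sinh=3.520922; start (x,ẋ)=(-0.111400, 0.480800) → end (x,ẋ)=(0.247886, 0.957089)
phase 2: p=0.2829, T=0.347, ωT=1.049224, cosh=1.602822, sinh=1.252612; start (x,ẋ)=(0.247886, 0.957089) → end (x,ẋ)=(0.623267, 1.401427)
phase 3: p=0.4859, T=0.354, ωT=1.070390, cosh=1.629695, sinh=1.286821; start (x,ẋ)=(0.623267, 1.401427) → end (x,ẋ)=(1.306183, 2.818389)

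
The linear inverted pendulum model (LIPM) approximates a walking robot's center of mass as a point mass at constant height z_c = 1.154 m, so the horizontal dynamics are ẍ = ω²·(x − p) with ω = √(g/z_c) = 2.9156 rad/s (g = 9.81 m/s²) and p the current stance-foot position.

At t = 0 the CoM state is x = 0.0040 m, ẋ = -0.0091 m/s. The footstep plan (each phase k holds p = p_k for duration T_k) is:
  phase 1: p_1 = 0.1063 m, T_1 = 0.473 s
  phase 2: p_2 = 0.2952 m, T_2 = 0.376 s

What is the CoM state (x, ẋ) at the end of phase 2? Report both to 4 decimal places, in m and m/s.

phase 1: p=0.1063, T=0.473, ωT=1.379079, cosh=2.111526, sinh=1.859716; start (x,ẋ)=(0.004000, -0.009100) → end (x,ẋ)=(-0.115514, -0.573905)
phase 2: p=0.2952, T=0.376, ωT=1.096266, cosh=1.663542, sinh=1.329426; start (x,ẋ)=(-0.115514, -0.573905) → end (x,ẋ)=(-0.649723, -2.546671)

x = -0.6497, ẋ = -2.5467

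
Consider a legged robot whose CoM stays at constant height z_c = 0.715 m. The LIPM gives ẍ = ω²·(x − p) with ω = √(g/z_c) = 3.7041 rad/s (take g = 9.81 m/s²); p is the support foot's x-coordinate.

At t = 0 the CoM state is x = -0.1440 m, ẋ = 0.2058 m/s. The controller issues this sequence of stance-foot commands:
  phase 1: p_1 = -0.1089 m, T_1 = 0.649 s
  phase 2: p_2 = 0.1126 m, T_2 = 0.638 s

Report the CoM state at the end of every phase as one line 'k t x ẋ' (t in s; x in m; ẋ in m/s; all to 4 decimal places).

phase 1: p=-0.1089, T=0.649, ωT=2.403961, cosh=5.578642, sinh=5.488283; start (x,ẋ)=(-0.144000, 0.205800) → end (x,ẋ)=(0.000219, 0.434531)
phase 2: p=0.1126, T=0.638, ωT=2.363216, cosh=5.359591, sinh=5.265474; start (x,ẋ)=(0.000219, 0.434531) → end (x,ẋ)=(0.127981, 0.137049)

1 0.6490 0.0002 0.4345
2 1.2870 0.1280 0.1370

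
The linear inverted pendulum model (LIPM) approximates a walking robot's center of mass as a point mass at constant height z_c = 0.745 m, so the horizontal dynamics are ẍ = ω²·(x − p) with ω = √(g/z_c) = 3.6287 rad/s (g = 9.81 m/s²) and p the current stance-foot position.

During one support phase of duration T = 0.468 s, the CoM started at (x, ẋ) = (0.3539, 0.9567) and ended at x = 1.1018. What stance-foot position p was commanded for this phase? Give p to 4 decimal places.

p = 0.3255

ωT = 3.6287·0.468 = 1.698232; cosh(ωT) = 2.823641, sinh(ωT) = 2.640634
x(T) = p + (x₀−p)·cosh(ωT) + (ẋ₀/ω)·sinh(ωT) ⇒ p·(1 − cosh) = x(T) − x₀·cosh − (ẋ₀/ω)·sinh
numerator   = 1.1018 − (0.3539)·2.823641 − (0.9567/3.6287)·2.640634 = -0.593685
denominator = 1 − 2.823641 = -1.823641
p = -0.593685 / -1.823641 = 0.3255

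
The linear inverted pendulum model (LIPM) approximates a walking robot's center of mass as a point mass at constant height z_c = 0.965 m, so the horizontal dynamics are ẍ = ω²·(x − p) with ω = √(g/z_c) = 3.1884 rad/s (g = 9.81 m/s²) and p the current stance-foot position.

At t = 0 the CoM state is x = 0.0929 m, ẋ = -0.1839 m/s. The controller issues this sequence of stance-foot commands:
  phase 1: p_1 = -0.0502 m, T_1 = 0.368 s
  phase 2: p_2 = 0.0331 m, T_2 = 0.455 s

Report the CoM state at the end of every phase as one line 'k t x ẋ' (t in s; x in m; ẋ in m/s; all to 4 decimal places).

1 0.3680 0.1189 0.3412
2 0.8230 0.4420 1.3195

phase 1: p=-0.0502, T=0.368, ωT=1.173331, cosh=1.771039, sinh=1.461704; start (x,ẋ)=(0.092900, -0.183900) → end (x,ẋ)=(0.118928, 0.341223)
phase 2: p=0.0331, T=0.455, ωT=1.450722, cosh=2.250297, sinh=2.015896; start (x,ẋ)=(0.118928, 0.341223) → end (x,ẋ)=(0.441980, 1.319510)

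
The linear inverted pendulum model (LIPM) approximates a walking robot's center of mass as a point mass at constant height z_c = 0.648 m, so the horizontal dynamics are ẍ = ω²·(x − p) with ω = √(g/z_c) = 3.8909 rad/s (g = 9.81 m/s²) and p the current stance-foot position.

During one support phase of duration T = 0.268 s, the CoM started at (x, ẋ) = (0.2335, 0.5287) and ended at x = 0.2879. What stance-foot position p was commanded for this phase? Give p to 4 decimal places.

ωT = 3.8909·0.268 = 1.042761; cosh(ωT) = 1.594760, sinh(ωT) = 1.242280
x(T) = p + (x₀−p)·cosh(ωT) + (ẋ₀/ω)·sinh(ωT) ⇒ p·(1 − cosh) = x(T) − x₀·cosh − (ẋ₀/ω)·sinh
numerator   = 0.2879 − (0.2335)·1.594760 − (0.5287/3.8909)·1.242280 = -0.253279
denominator = 1 − 1.594760 = -0.594760
p = -0.253279 / -0.594760 = 0.4259

p = 0.4259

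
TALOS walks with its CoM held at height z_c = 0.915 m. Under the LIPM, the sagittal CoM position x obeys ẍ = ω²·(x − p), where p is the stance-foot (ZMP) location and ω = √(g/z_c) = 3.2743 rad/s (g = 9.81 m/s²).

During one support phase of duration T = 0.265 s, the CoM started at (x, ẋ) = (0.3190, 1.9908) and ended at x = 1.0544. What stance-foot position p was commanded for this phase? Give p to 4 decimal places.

p = -0.0282

ωT = 3.2743·0.265 = 0.867690; cosh(ωT) = 1.400661, sinh(ωT) = 0.980741
x(T) = p + (x₀−p)·cosh(ωT) + (ẋ₀/ω)·sinh(ωT) ⇒ p·(1 − cosh) = x(T) − x₀·cosh − (ẋ₀/ω)·sinh
numerator   = 1.0544 − (0.3190)·1.400661 − (1.9908/3.2743)·0.980741 = 0.011291
denominator = 1 − 1.400661 = -0.400661
p = 0.011291 / -0.400661 = -0.0282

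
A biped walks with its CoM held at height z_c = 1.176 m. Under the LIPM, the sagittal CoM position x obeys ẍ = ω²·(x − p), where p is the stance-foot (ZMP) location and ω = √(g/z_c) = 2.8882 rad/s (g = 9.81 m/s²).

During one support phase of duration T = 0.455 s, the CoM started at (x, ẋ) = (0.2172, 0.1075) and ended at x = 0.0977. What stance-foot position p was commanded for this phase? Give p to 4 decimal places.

ωT = 2.8882·0.455 = 1.314131; cosh(ωT) = 1.995112, sinh(ωT) = 1.726404
x(T) = p + (x₀−p)·cosh(ωT) + (ẋ₀/ω)·sinh(ωT) ⇒ p·(1 − cosh) = x(T) − x₀·cosh − (ẋ₀/ω)·sinh
numerator   = 0.0977 − (0.2172)·1.995112 − (0.1075/2.8882)·1.726404 = -0.399896
denominator = 1 − 1.995112 = -0.995112
p = -0.399896 / -0.995112 = 0.4019

p = 0.4019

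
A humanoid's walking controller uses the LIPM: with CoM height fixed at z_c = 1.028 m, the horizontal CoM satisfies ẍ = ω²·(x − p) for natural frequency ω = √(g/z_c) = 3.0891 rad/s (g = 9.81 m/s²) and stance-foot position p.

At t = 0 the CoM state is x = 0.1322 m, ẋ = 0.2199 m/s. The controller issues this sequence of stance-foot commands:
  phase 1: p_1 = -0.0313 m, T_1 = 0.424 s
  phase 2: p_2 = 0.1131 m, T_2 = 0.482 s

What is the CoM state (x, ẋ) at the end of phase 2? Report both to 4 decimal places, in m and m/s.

phase 1: p=-0.0313, T=0.424, ωT=1.309778, cosh=1.987616, sinh=1.717736; start (x,ẋ)=(0.132200, 0.219900) → end (x,ẋ)=(0.415954, 1.304650)
phase 2: p=0.1131, T=0.482, ωT=1.488946, cosh=2.329016, sinh=2.103406; start (x,ẋ)=(0.415954, 1.304650) → end (x,ẋ)=(1.706803, 5.006383)

x = 1.7068, ẋ = 5.0064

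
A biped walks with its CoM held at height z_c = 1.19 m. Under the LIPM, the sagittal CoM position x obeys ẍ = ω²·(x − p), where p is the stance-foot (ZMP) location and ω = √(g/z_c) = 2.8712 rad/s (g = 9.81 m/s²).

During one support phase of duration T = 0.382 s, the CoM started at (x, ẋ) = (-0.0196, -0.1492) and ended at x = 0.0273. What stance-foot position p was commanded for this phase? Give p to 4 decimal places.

ωT = 2.8712·0.382 = 1.096798; cosh(ωT) = 1.664251, sinh(ωT) = 1.330312
x(T) = p + (x₀−p)·cosh(ωT) + (ẋ₀/ω)·sinh(ωT) ⇒ p·(1 − cosh) = x(T) − x₀·cosh − (ẋ₀/ω)·sinh
numerator   = 0.0273 − (-0.0196)·1.664251 − (-0.1492/2.8712)·1.330312 = 0.129048
denominator = 1 − 1.664251 = -0.664251
p = 0.129048 / -0.664251 = -0.1943

p = -0.1943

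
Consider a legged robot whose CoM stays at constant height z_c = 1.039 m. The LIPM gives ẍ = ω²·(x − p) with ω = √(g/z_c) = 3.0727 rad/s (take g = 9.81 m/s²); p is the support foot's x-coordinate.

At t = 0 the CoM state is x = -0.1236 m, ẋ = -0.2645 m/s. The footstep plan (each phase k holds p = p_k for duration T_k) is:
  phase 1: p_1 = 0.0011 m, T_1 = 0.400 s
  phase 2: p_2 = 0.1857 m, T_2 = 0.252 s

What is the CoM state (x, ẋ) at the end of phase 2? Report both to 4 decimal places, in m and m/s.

phase 1: p=0.0011, T=0.400, ωT=1.229080, cosh=1.855323, sinh=1.562761; start (x,ẋ)=(-0.123600, -0.264500) → end (x,ẋ)=(-0.364782, -1.089529)
phase 2: p=0.1857, T=0.252, ωT=0.774320, cosh=1.315067, sinh=0.854050; start (x,ẋ)=(-0.364782, -1.089529) → end (x,ẋ)=(-0.841053, -2.877402)

x = -0.8411, ẋ = -2.8774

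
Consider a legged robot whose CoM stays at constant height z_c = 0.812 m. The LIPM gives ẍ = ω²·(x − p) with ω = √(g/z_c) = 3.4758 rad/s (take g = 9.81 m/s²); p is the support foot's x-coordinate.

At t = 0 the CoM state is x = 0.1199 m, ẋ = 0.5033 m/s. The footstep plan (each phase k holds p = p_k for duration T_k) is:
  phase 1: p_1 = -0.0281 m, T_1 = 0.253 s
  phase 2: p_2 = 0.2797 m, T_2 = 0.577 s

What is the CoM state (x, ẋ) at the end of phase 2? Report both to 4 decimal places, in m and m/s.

phase 1: p=-0.0281, T=0.253, ωT=0.879377, cosh=1.412220, sinh=0.997179; start (x,ẋ)=(0.119900, 0.503300) → end (x,ẋ)=(0.325301, 1.223738)
phase 2: p=0.2797, T=0.577, ωT=2.005537, cosh=3.782334, sinh=3.647746; start (x,ẋ)=(0.325301, 1.223738) → end (x,ẋ)=(1.736455, 5.206756)

x = 1.7365, ẋ = 5.2068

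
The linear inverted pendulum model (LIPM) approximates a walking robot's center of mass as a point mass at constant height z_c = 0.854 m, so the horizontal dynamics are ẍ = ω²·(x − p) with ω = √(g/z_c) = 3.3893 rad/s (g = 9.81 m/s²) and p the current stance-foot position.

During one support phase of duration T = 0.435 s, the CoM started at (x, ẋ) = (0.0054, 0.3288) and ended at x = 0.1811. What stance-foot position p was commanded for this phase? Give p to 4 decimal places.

p = 0.0247

ωT = 3.3893·0.435 = 1.474346; cosh(ωT) = 2.298552, sinh(ωT) = 2.069624
x(T) = p + (x₀−p)·cosh(ωT) + (ẋ₀/ω)·sinh(ωT) ⇒ p·(1 − cosh) = x(T) − x₀·cosh − (ẋ₀/ω)·sinh
numerator   = 0.1811 − (0.0054)·2.298552 − (0.3288/3.3893)·2.069624 = -0.032089
denominator = 1 − 2.298552 = -1.298552
p = -0.032089 / -1.298552 = 0.0247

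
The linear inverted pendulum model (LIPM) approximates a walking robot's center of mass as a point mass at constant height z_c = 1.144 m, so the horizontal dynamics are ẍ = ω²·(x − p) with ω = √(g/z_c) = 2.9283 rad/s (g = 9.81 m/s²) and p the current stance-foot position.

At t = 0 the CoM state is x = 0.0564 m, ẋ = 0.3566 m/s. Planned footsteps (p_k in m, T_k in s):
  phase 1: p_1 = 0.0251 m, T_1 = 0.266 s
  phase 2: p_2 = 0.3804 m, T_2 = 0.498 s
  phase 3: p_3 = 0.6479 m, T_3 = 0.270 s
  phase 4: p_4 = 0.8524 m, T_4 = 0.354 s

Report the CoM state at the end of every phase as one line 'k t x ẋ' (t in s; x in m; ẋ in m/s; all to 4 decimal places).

phase 1: p=0.0251, T=0.266, ωT=0.778928, cosh=1.319016, sinh=0.860118; start (x,ẋ)=(0.056400, 0.356600) → end (x,ẋ)=(0.171128, 0.549196)
phase 2: p=0.3804, T=0.498, ωT=1.458293, cosh=2.265625, sinh=2.032992; start (x,ẋ)=(0.171128, 0.549196) → end (x,ẋ)=(0.287551, -0.001568)
phase 3: p=0.6479, T=0.270, ωT=0.790641, cosh=1.329182, sinh=0.875628; start (x,ẋ)=(0.287551, -0.001568) → end (x,ẋ)=(0.168462, -0.926055)
phase 4: p=0.8524, T=0.354, ωT=1.036618, cosh=1.587159, sinh=1.232507; start (x,ẋ)=(0.168462, -0.926055) → end (x,ẋ)=(-0.622890, -3.938232)

1 0.2660 0.1711 0.5492
2 0.7640 0.2876 -0.0016
3 1.0340 0.1685 -0.9261
4 1.3880 -0.6229 -3.9382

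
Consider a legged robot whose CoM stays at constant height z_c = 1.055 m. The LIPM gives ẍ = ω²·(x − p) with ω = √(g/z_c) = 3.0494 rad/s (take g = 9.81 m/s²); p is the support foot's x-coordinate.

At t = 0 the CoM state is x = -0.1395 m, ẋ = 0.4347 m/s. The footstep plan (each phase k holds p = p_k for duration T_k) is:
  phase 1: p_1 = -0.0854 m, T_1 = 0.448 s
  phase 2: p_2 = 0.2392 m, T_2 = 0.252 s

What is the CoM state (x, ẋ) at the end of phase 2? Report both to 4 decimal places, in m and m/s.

phase 1: p=-0.0854, T=0.448, ωT=1.366131, cosh=2.087623, sinh=1.832532; start (x,ẋ)=(-0.139500, 0.434700) → end (x,ẋ)=(0.062892, 0.605173)
phase 2: p=0.2392, T=0.252, ωT=0.768449, cosh=1.310075, sinh=0.846343; start (x,ẋ)=(0.062892, 0.605173) → end (x,ẋ)=(0.176185, 0.337798)

x = 0.1762, ẋ = 0.3378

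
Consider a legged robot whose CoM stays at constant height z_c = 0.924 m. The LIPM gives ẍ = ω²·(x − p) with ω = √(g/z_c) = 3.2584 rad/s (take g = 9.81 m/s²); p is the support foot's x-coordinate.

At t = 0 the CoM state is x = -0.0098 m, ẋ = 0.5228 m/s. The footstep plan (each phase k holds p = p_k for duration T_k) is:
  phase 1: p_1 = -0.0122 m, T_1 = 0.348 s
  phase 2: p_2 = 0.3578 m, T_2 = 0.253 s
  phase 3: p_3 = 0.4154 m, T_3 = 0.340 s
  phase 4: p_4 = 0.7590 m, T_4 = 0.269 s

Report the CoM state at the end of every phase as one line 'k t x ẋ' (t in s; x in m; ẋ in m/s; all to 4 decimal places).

1 0.3480 0.2154 0.9074
2 0.6010 0.4207 0.8063
3 0.9410 0.7581 1.3772
4 1.2100 1.1775 1.9380

phase 1: p=-0.0122, T=0.348, ωT=1.133923, cosh=1.714797, sinh=1.393028; start (x,ẋ)=(-0.009800, 0.522800) → end (x,ẋ)=(0.215423, 0.907389)
phase 2: p=0.3578, T=0.253, ωT=0.824375, cosh=1.359482, sinh=0.920973; start (x,ẋ)=(0.215423, 0.907389) → end (x,ẋ)=(0.420710, 0.806319)
phase 3: p=0.4154, T=0.340, ωT=1.107856, cosh=1.679063, sinh=1.348797; start (x,ẋ)=(0.420710, 0.806319) → end (x,ẋ)=(0.758088, 1.377199)
phase 4: p=0.7590, T=0.269, ωT=0.876510, cosh=1.409366, sinh=0.993133; start (x,ẋ)=(0.758088, 1.377199) → end (x,ẋ)=(1.177473, 1.938026)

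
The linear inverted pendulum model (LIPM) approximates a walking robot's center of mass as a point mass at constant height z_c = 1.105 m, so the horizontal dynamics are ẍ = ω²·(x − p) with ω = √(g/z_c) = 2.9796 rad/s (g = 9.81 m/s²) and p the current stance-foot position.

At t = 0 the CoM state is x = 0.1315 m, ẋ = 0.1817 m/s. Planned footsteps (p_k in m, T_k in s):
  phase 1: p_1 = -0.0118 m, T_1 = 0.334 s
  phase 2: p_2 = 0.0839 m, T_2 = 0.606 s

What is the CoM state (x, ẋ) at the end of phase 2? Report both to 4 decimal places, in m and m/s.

x = 1.4685, ẋ = 4.1574

phase 1: p=-0.0118, T=0.334, ωT=0.995186, cosh=1.537442, sinh=1.167787; start (x,ẋ)=(0.131500, 0.181700) → end (x,ẋ)=(0.279729, 0.777971)
phase 2: p=0.0839, T=0.606, ωT=1.805638, cosh=3.124109, sinh=2.959740; start (x,ẋ)=(0.279729, 0.777971) → end (x,ẋ)=(1.468475, 4.157448)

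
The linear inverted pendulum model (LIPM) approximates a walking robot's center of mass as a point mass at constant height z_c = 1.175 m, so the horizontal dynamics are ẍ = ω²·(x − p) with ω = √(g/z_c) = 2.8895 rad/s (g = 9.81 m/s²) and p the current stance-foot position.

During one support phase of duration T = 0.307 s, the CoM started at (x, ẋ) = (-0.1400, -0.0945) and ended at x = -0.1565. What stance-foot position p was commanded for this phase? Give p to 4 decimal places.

ωT = 2.8895·0.307 = 0.887076; cosh(ωT) = 1.419940, sinh(ωT) = 1.008081
x(T) = p + (x₀−p)·cosh(ωT) + (ẋ₀/ω)·sinh(ωT) ⇒ p·(1 − cosh) = x(T) − x₀·cosh − (ẋ₀/ω)·sinh
numerator   = -0.1565 − (-0.1400)·1.419940 − (-0.0945/2.8895)·1.008081 = 0.075260
denominator = 1 − 1.419940 = -0.419940
p = 0.075260 / -0.419940 = -0.1792

p = -0.1792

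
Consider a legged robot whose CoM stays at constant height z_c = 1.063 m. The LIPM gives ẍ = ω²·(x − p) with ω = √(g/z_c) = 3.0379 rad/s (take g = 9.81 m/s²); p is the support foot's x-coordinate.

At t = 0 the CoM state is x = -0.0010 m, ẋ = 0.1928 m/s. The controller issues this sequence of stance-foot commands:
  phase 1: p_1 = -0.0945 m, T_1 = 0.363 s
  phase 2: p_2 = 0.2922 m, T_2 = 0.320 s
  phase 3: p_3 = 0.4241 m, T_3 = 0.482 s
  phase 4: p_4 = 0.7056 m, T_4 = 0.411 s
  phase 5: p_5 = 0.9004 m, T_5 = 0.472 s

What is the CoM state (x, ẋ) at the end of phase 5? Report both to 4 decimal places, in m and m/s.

phase 1: p=-0.0945, T=0.363, ωT=1.102758, cosh=1.672208, sinh=1.340254; start (x,ẋ)=(-0.001000, 0.192800) → end (x,ẋ)=(0.146911, 0.703092)
phase 2: p=0.2922, T=0.320, ωT=0.972128, cosh=1.510921, sinh=1.132643; start (x,ẋ)=(0.146911, 0.703092) → end (x,ẋ)=(0.334818, 0.562396)
phase 3: p=0.4241, T=0.482, ωT=1.464268, cosh=2.277812, sinh=2.046564; start (x,ẋ)=(0.334818, 0.562396) → end (x,ẋ)=(0.599607, 0.725946)
phase 4: p=0.7056, T=0.411, ωT=1.248577, cosh=1.886146, sinh=1.599233; start (x,ẋ)=(0.599607, 0.725946) → end (x,ẋ)=(0.887840, 0.854294)
phase 5: p=0.9004, T=0.472, ωT=1.433889, cosh=2.216681, sinh=1.978300; start (x,ẋ)=(0.887840, 0.854294) → end (x,ẋ)=(1.428880, 1.818212)

x = 1.4289, ẋ = 1.8182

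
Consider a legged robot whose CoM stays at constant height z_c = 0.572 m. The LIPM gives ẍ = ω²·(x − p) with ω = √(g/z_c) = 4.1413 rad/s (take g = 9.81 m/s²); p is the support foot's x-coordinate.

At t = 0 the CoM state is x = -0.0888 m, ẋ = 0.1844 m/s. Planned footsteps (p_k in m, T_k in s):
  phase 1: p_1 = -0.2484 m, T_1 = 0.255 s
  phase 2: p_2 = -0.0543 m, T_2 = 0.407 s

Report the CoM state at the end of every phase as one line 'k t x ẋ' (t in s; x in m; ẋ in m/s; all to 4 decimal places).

phase 1: p=-0.2484, T=0.255, ωT=1.056032, cosh=1.611386, sinh=1.263553; start (x,ẋ)=(-0.088800, 0.184400) → end (x,ẋ)=(0.065040, 1.132287)
phase 2: p=-0.0543, T=0.407, ωT=1.685509, cosh=2.790273, sinh=2.604923; start (x,ẋ)=(0.065040, 1.132287) → end (x,ẋ)=(0.990911, 4.446797)

1 0.2550 0.0650 1.1323
2 0.6620 0.9909 4.4468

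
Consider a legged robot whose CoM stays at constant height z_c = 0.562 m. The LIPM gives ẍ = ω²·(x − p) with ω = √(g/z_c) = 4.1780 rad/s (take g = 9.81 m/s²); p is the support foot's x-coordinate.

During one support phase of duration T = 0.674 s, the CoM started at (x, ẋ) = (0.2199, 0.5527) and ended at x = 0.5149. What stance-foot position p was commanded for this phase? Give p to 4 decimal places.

p = 0.3291

ωT = 4.1780·0.674 = 2.815972; cosh(ωT) = 8.384628, sinh(ωT) = 8.324781
x(T) = p + (x₀−p)·cosh(ωT) + (ẋ₀/ω)·sinh(ωT) ⇒ p·(1 − cosh) = x(T) − x₀·cosh − (ẋ₀/ω)·sinh
numerator   = 0.5149 − (0.2199)·8.384628 − (0.5527/4.1780)·8.324781 = -2.430150
denominator = 1 − 8.384628 = -7.384628
p = -2.430150 / -7.384628 = 0.3291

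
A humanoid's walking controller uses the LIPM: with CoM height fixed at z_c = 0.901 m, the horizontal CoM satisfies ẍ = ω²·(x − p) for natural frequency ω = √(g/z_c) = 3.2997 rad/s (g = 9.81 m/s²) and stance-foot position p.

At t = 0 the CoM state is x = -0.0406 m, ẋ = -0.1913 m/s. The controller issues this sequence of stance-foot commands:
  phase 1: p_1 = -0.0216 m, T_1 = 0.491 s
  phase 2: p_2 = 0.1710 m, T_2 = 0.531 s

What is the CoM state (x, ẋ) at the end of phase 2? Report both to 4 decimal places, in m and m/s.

phase 1: p=-0.0216, T=0.491, ωT=1.620153, cosh=2.625865, sinh=2.427997; start (x,ẋ)=(-0.040600, -0.191300) → end (x,ẋ)=(-0.212254, -0.654550)
phase 2: p=0.1710, T=0.531, ωT=1.752141, cosh=2.970169, sinh=2.796766; start (x,ẋ)=(-0.212254, -0.654550) → end (x,ẋ)=(-1.522115, -5.480982)

x = -1.5221, ẋ = -5.4810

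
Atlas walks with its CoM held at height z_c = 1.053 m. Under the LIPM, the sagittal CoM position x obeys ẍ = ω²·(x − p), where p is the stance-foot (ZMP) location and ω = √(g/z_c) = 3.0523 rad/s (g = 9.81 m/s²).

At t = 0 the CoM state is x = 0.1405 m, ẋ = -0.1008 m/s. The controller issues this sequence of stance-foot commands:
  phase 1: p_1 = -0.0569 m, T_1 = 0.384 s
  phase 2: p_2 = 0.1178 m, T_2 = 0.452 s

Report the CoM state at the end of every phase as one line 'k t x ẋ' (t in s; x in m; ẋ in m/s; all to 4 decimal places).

phase 1: p=-0.0569, T=0.384, ωT=1.172083, cosh=1.769216, sinh=1.459495; start (x,ẋ)=(0.140500, -0.100800) → end (x,ẋ)=(0.244145, 0.701044)
phase 2: p=0.1178, T=0.452, ωT=1.379640, cosh=2.112569, sinh=1.860900; start (x,ẋ)=(0.244145, 0.701044) → end (x,ẋ)=(0.812118, 2.198644)

1 0.3840 0.2441 0.7010
2 0.8360 0.8121 2.1986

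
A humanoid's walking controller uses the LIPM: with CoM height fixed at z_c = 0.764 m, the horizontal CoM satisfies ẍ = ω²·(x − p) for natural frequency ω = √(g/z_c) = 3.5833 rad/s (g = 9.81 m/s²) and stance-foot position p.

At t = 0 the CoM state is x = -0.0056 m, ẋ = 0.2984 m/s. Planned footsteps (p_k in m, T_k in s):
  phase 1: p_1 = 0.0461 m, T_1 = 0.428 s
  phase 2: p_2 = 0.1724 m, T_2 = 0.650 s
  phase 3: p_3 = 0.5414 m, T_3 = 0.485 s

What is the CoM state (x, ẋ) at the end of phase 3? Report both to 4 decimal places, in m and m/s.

phase 1: p=0.0461, T=0.428, ωT=1.533652, cosh=2.425411, sinh=2.209664; start (x,ẋ)=(-0.005600, 0.298400) → end (x,ẋ)=(0.104717, 0.314388)
phase 2: p=0.1724, T=0.650, ωT=2.329145, cosh=5.183268, sinh=5.085889; start (x,ẋ)=(0.104717, 0.314388) → end (x,ẋ)=(0.267798, 0.396073)
phase 3: p=0.5414, T=0.485, ωT=1.737900, cosh=2.930642, sinh=2.754753; start (x,ẋ)=(0.267798, 0.396073) → end (x,ẋ)=(0.044063, -1.540002)

x = 0.0441, ẋ = -1.5400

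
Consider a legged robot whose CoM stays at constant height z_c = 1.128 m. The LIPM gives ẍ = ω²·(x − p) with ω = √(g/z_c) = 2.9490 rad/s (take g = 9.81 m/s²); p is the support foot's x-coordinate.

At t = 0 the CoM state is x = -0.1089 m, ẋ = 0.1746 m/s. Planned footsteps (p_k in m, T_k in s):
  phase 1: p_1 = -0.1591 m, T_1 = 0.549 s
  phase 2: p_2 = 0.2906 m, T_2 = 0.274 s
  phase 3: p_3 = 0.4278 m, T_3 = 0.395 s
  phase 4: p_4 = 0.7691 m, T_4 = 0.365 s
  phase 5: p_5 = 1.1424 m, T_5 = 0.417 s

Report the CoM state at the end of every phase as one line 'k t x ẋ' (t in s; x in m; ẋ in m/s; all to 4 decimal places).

phase 1: p=-0.1591, T=0.549, ωT=1.619001, cosh=2.623071, sinh=2.424974; start (x,ẋ)=(-0.108900, 0.174600) → end (x,ẋ)=(0.116152, 0.816981)
phase 2: p=0.2906, T=0.274, ωT=0.808026, cosh=1.344606, sinh=0.898869; start (x,ẋ)=(0.116152, 0.816981) → end (x,ẋ)=(0.305056, 0.636098)
phase 3: p=0.4278, T=0.395, ωT=1.164855, cosh=1.758713, sinh=1.446745; start (x,ẋ)=(0.305056, 0.636098) → end (x,ẋ)=(0.523991, 0.595033)
phase 4: p=0.7691, T=0.365, ωT=1.076385, cosh=1.637440, sinh=1.296614; start (x,ẋ)=(0.523991, 0.595033) → end (x,ẋ)=(0.629373, 0.037105)
phase 5: p=1.1424, T=0.417, ωT=1.229733, cosh=1.856343, sinh=1.563973; start (x,ẋ)=(0.629373, 0.037105) → end (x,ẋ)=(0.209724, -2.297280)

1 0.5490 0.1162 0.8170
2 0.8230 0.3051 0.6361
3 1.2180 0.5240 0.5950
4 1.5830 0.6294 0.0371
5 2.0000 0.2097 -2.2973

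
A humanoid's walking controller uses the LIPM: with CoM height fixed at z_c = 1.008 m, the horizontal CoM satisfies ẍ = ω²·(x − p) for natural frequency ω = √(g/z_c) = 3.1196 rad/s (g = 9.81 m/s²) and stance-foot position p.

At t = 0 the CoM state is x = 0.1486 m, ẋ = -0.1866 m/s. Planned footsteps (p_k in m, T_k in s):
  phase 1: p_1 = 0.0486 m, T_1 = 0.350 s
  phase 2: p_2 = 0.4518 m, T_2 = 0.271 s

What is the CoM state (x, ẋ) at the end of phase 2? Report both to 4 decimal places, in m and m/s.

x = 0.0467, ẋ = -0.7956

phase 1: p=0.0486, T=0.350, ωT=1.091860, cosh=1.657702, sinh=1.322110; start (x,ẋ)=(0.148600, -0.186600) → end (x,ẋ)=(0.135288, 0.103118)
phase 2: p=0.4518, T=0.271, ωT=0.845412, cosh=1.379158, sinh=0.949778; start (x,ẋ)=(0.135288, 0.103118) → end (x,ẋ)=(0.046674, -0.795586)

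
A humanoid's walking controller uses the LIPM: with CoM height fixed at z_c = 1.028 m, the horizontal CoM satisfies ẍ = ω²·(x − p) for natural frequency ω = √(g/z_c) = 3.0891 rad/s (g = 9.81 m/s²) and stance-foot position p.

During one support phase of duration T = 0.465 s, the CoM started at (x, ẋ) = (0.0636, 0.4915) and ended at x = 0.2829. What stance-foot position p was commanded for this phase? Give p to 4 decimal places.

ωT = 3.0891·0.465 = 1.436432; cosh(ωT) = 2.221718, sinh(ωT) = 1.983943
x(T) = p + (x₀−p)·cosh(ωT) + (ẋ₀/ω)·sinh(ωT) ⇒ p·(1 − cosh) = x(T) − x₀·cosh − (ẋ₀/ω)·sinh
numerator   = 0.2829 − (0.0636)·2.221718 − (0.4915/3.0891)·1.983943 = -0.174062
denominator = 1 − 2.221718 = -1.221718
p = -0.174062 / -1.221718 = 0.1425

p = 0.1425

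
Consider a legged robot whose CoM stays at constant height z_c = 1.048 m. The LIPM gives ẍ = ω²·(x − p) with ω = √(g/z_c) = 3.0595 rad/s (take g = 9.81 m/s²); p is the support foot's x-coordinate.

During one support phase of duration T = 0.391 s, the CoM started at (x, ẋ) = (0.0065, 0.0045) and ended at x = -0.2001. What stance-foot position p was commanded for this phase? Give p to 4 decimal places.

ωT = 3.0595·0.391 = 1.196265; cosh(ωT) = 1.805030, sinh(ωT) = 1.502708
x(T) = p + (x₀−p)·cosh(ωT) + (ẋ₀/ω)·sinh(ωT) ⇒ p·(1 − cosh) = x(T) − x₀·cosh − (ẋ₀/ω)·sinh
numerator   = -0.2001 − (0.0065)·1.805030 − (0.0045/3.0595)·1.502708 = -0.214043
denominator = 1 − 1.805030 = -0.805030
p = -0.214043 / -0.805030 = 0.2659

p = 0.2659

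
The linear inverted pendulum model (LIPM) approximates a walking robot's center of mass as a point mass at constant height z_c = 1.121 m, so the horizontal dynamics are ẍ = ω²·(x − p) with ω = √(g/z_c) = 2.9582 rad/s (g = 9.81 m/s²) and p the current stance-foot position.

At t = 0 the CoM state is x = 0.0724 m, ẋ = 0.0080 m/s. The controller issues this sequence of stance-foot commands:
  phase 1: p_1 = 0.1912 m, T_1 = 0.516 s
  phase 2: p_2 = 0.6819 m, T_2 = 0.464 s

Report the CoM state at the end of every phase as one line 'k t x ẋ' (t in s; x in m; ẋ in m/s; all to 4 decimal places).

phase 1: p=0.1912, T=0.516, ωT=1.526431, cosh=2.409517, sinh=2.192208; start (x,ẋ)=(0.072400, 0.008000) → end (x,ẋ)=(-0.089122, -0.751140)
phase 2: p=0.6819, T=0.464, ωT=1.372605, cosh=2.099530, sinh=1.846084; start (x,ẋ)=(-0.089122, -0.751140) → end (x,ẋ)=(-1.405639, -5.787661)

1 0.5160 -0.0891 -0.7511
2 0.9800 -1.4056 -5.7877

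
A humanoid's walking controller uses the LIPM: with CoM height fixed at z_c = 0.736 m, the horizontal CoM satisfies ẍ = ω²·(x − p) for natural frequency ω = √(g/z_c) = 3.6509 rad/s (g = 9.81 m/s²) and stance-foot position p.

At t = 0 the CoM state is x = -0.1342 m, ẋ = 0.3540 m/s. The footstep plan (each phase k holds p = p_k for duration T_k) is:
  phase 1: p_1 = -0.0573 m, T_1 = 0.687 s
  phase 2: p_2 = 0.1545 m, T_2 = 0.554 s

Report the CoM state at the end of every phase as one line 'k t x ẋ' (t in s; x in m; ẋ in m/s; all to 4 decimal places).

1 0.6870 0.0588 0.4757
2 1.2410 0.2704 0.5321

phase 1: p=-0.0573, T=0.687, ωT=2.508168, cosh=6.181914, sinh=6.100497; start (x,ẋ)=(-0.134200, 0.354000) → end (x,ẋ)=(0.058830, 0.475657)
phase 2: p=0.1545, T=0.554, ωT=2.022599, cosh=3.845125, sinh=3.712814; start (x,ẋ)=(0.058830, 0.475657) → end (x,ẋ)=(0.270359, 0.532139)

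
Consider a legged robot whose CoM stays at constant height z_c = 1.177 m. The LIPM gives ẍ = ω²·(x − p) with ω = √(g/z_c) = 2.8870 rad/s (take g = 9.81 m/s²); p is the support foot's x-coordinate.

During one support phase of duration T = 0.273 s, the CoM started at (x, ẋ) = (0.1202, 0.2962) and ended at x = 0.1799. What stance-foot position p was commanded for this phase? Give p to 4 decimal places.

p = 0.2113

ωT = 2.8870·0.273 = 0.788151; cosh(ωT) = 1.327005, sinh(ωT) = 0.872321
x(T) = p + (x₀−p)·cosh(ωT) + (ẋ₀/ω)·sinh(ωT) ⇒ p·(1 − cosh) = x(T) − x₀·cosh − (ẋ₀/ω)·sinh
numerator   = 0.1799 − (0.1202)·1.327005 − (0.2962/2.8870)·0.872321 = -0.069104
denominator = 1 − 1.327005 = -0.327005
p = -0.069104 / -0.327005 = 0.2113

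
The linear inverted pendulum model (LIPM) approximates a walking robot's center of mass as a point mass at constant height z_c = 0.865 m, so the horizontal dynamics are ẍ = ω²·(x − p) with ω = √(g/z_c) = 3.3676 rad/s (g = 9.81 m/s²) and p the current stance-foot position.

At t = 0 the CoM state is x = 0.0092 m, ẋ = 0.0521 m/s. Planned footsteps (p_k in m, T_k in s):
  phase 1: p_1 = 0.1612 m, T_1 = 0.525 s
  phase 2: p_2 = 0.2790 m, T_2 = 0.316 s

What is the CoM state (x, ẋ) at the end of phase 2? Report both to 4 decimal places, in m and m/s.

phase 1: p=0.1612, T=0.525, ωT=1.767990, cosh=3.014870, sinh=2.844195; start (x,ẋ)=(0.009200, 0.052100) → end (x,ẋ)=(-0.253058, -1.298798)
phase 2: p=0.2790, T=0.316, ωT=1.064162, cosh=1.621712, sinh=1.276695; start (x,ẋ)=(-0.253058, -1.298798) → end (x,ẋ)=(-1.076234, -4.393806)

x = -1.0762, ẋ = -4.3938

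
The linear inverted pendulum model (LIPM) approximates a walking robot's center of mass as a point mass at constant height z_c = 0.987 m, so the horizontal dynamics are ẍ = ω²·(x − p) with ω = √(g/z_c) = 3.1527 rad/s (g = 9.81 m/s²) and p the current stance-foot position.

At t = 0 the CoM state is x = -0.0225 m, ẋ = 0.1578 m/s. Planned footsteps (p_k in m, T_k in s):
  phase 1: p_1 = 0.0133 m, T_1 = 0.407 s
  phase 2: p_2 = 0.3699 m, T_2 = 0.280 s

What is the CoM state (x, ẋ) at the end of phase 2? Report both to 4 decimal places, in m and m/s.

x = -0.0777, ẋ = -0.9150

phase 1: p=0.0133, T=0.407, ωT=1.283149, cosh=1.942573, sinh=1.665410; start (x,ẋ)=(-0.022500, 0.157800) → end (x,ẋ)=(0.027114, 0.118569)
phase 2: p=0.3699, T=0.280, ωT=0.882756, cosh=1.415597, sinh=1.001956; start (x,ẋ)=(0.027114, 0.118569) → end (x,ẋ)=(-0.077665, -0.914971)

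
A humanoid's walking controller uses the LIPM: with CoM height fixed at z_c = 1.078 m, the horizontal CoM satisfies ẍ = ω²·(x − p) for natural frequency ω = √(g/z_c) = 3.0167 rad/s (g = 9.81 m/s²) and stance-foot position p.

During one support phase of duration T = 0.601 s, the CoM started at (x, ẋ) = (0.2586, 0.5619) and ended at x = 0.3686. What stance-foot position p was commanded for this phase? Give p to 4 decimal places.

p = 0.4662

ωT = 3.0167·0.601 = 1.813037; cosh(ωT) = 3.146095, sinh(ωT) = 2.982937
x(T) = p + (x₀−p)·cosh(ωT) + (ẋ₀/ω)·sinh(ωT) ⇒ p·(1 − cosh) = x(T) − x₀·cosh − (ẋ₀/ω)·sinh
numerator   = 0.3686 − (0.2586)·3.146095 − (0.5619/3.0167)·2.982937 = -1.000591
denominator = 1 − 3.146095 = -2.146095
p = -1.000591 / -2.146095 = 0.4662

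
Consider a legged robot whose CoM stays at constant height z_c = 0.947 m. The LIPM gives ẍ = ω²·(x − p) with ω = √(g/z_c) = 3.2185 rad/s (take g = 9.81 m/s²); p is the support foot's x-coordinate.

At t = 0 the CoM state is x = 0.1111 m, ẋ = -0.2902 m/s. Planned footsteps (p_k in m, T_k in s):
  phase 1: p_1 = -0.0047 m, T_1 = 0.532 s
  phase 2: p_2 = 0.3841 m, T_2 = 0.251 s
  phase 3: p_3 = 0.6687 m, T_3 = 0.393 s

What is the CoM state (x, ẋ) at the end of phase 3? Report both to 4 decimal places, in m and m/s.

x = -0.8781, ẋ = -4.5774

phase 1: p=-0.0047, T=0.532, ωT=1.712242, cosh=2.860916, sinh=2.680455; start (x,ẋ)=(0.111100, -0.290200) → end (x,ẋ)=(0.084908, 0.168774)
phase 2: p=0.3841, T=0.251, ωT=0.807844, cosh=1.344442, sinh=0.898624; start (x,ẋ)=(0.084908, 0.168774) → end (x,ẋ)=(0.028976, -0.638424)
phase 3: p=0.6687, T=0.393, ωT=1.264871, cosh=1.912455, sinh=1.630179; start (x,ẋ)=(0.028976, -0.638424) → end (x,ẋ)=(-0.878107, -4.577417)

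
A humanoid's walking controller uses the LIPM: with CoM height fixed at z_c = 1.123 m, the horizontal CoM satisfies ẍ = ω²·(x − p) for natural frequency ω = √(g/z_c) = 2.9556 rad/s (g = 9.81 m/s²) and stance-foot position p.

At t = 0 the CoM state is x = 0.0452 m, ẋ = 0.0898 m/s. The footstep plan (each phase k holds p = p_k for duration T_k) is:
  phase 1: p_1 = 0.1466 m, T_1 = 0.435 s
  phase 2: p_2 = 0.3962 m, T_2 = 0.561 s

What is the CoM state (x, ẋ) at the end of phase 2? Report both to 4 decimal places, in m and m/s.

phase 1: p=0.1466, T=0.435, ωT=1.285686, cosh=1.946805, sinh=1.670344; start (x,ẋ)=(0.045200, 0.089800) → end (x,ẋ)=(-0.000056, -0.325775)
phase 2: p=0.3962, T=0.561, ωT=1.658092, cosh=2.719893, sinh=2.529391; start (x,ẋ)=(-0.000056, -0.325775) → end (x,ẋ)=(-0.960371, -3.848431)

x = -0.9604, ẋ = -3.8484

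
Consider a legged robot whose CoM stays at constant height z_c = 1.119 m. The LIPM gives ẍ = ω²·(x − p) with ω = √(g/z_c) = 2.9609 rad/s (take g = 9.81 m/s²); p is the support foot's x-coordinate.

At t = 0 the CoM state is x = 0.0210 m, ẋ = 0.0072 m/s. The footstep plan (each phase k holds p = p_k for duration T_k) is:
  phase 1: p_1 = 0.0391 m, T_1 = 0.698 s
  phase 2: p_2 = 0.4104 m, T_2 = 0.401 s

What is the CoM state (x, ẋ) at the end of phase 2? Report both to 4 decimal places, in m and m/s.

phase 1: p=0.0391, T=0.698, ωT=2.066708, cosh=4.012690, sinh=3.886089; start (x,ẋ)=(0.021000, 0.007200) → end (x,ẋ)=(-0.024080, -0.179373)
phase 2: p=0.4104, T=0.401, ωT=1.187321, cosh=1.791662, sinh=1.486625; start (x,ẋ)=(-0.024080, -0.179373) → end (x,ẋ)=(-0.458102, -2.233846)

x = -0.4581, ẋ = -2.2338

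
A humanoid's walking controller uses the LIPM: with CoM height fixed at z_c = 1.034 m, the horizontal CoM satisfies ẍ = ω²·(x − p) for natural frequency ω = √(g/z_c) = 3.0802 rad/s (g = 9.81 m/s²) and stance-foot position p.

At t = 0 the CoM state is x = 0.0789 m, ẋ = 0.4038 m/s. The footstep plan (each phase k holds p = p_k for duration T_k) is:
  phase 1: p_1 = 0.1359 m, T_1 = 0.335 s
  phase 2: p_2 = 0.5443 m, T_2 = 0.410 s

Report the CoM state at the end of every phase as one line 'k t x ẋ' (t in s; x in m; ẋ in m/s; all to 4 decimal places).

phase 1: p=0.1359, T=0.335, ωT=1.031867, cosh=1.581321, sinh=1.224980; start (x,ẋ)=(0.078900, 0.403800) → end (x,ẋ)=(0.206354, 0.423466)
phase 2: p=0.5443, T=0.410, ωT=1.262882, cosh=1.909217, sinh=1.626379; start (x,ẋ)=(0.206354, 0.423466) → end (x,ẋ)=(0.122682, -0.884478)

1 0.3350 0.2064 0.4235
2 0.7450 0.1227 -0.8845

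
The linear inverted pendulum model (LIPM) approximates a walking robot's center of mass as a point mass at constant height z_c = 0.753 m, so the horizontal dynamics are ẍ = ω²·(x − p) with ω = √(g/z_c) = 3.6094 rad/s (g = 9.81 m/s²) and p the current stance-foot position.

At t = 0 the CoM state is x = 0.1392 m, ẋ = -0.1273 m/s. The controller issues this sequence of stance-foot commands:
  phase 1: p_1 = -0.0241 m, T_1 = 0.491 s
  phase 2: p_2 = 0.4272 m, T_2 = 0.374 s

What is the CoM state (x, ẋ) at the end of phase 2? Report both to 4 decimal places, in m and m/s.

phase 1: p=-0.0241, T=0.491, ωT=1.772215, cosh=3.026915, sinh=2.856959; start (x,ẋ)=(0.139200, -0.127300) → end (x,ẋ)=(0.369433, 1.298608)
phase 2: p=0.4272, T=0.374, ωT=1.349916, cosh=2.058181, sinh=1.798919; start (x,ẋ)=(0.369433, 1.298608) → end (x,ẋ)=(0.955529, 2.297689)

x = 0.9555, ẋ = 2.2977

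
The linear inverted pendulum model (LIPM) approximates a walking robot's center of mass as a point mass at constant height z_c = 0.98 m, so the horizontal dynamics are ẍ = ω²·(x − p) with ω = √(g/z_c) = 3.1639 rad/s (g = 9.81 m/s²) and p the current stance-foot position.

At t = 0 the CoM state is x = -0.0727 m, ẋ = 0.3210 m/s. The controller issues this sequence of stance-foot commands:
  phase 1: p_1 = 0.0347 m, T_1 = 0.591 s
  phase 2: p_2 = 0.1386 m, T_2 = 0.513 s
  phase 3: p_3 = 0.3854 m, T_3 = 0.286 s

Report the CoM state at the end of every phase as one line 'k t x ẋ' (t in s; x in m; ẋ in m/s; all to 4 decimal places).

1 0.5910 -0.0007 -0.0101
2 1.1040 -0.2359 -1.0998
3 1.3900 -0.8673 -3.6131

phase 1: p=0.0347, T=0.591, ωT=1.869865, cosh=3.320782, sinh=3.166638; start (x,ẋ)=(-0.072700, 0.321000) → end (x,ẋ)=(-0.000674, -0.010061)
phase 2: p=0.1386, T=0.513, ωT=1.623081, cosh=2.632986, sinh=2.435696; start (x,ẋ)=(-0.000674, -0.010061) → end (x,ẋ)=(-0.235853, -1.099781)
phase 3: p=0.3854, T=0.286, ωT=0.904875, cosh=1.438108, sinh=1.033516; start (x,ẋ)=(-0.235853, -1.099781) → end (x,ẋ)=(-0.867282, -3.613063)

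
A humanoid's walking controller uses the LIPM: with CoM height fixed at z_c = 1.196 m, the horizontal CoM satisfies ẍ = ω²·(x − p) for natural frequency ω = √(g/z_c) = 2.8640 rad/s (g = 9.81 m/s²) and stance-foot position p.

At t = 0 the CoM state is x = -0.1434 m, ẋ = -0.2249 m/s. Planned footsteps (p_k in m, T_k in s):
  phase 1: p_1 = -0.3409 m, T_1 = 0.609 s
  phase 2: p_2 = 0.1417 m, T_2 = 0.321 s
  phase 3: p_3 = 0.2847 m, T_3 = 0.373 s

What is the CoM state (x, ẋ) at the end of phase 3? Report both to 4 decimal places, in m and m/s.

phase 1: p=-0.3409, T=0.609, ωT=1.744176, cosh=2.947987, sinh=2.773198; start (x,ẋ)=(-0.143400, -0.224900) → end (x,ẋ)=(0.023558, 0.905630)
phase 2: p=0.1417, T=0.321, ωT=0.919344, cosh=1.453213, sinh=1.054432; start (x,ẋ)=(0.023558, 0.905630) → end (x,ẋ)=(0.303438, 0.959295)
phase 3: p=0.2847, T=0.373, ωT=1.068272, cosh=1.626974, sinh=1.283372; start (x,ẋ)=(0.303438, 0.959295) → end (x,ẋ)=(0.745051, 1.629621)

x = 0.7451, ẋ = 1.6296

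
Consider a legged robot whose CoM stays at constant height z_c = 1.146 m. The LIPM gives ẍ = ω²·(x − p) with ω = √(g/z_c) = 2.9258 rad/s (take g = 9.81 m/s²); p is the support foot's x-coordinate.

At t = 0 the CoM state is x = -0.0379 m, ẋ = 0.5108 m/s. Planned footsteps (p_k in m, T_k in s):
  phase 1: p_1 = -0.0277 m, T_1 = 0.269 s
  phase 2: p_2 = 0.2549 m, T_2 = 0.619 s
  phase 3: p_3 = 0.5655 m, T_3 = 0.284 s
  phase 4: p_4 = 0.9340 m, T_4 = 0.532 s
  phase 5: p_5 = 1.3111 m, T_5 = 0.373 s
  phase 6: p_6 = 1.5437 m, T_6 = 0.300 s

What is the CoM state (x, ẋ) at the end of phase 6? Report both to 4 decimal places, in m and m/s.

x = 0.1917, ẋ = -3.4731

phase 1: p=-0.0277, T=0.269, ωT=0.787040, cosh=1.326037, sinh=0.870847; start (x,ẋ)=(-0.037900, 0.510800) → end (x,ẋ)=(0.110811, 0.651351)
phase 2: p=0.2549, T=0.619, ωT=1.811070, cosh=3.140235, sinh=2.976756; start (x,ẋ)=(0.110811, 0.651351) → end (x,ẋ)=(0.465122, 0.790468)
phase 3: p=0.5655, T=0.284, ωT=0.830927, cosh=1.365546, sinh=0.929900; start (x,ẋ)=(0.465122, 0.790468) → end (x,ẋ)=(0.679662, 0.806321)
phase 4: p=0.9340, T=0.532, ωT=1.556526, cosh=2.476592, sinh=2.265724; start (x,ẋ)=(0.679662, 0.806321) → end (x,ẋ)=(0.928518, 0.310903)
phase 5: p=1.3111, T=0.373, ωT=1.091323, cosh=1.656992, sinh=1.321220; start (x,ẋ)=(0.928518, 0.310903) → end (x,ẋ)=(0.817561, -0.963756)
phase 6: p=1.5437, T=0.300, ωT=0.877740, cosh=1.410589, sinh=0.994868; start (x,ẋ)=(0.817561, -0.963756) → end (x,ẋ)=(0.191707, -3.473098)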